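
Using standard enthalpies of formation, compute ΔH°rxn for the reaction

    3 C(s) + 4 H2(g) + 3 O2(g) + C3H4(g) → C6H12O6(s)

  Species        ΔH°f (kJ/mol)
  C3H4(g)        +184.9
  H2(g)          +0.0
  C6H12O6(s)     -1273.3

ΔH°rxn = -1458.2 kJ/mol

ΔH°rxn = Σ nΔHf°(products) − Σ nΔHf°(reactants).
Products: 1·(-1273.3) = -1273.3
Reactants: 3·(+0.0) + 4·(+0.0) + 3·(+0.0) + 1·(+184.9) = +184.9
ΔH°rxn = (-1273.3) − (+184.9) = -1458.2 kJ/mol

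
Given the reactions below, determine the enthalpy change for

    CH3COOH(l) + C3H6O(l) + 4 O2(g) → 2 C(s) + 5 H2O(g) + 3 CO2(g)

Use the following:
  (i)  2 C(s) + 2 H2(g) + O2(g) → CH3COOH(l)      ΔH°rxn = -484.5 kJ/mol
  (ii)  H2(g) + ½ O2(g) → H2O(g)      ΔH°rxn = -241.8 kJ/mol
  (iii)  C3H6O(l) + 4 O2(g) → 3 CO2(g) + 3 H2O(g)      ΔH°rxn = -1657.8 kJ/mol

(i) reversed (CH3COOH(l) must end up as a reactant): +484.5 kJ/mol
(ii) × 2: (2)·(-241.8) = -483.6 kJ/mol
(iii) as written (C3H6O(l) already on the reactant side): -1657.8 kJ/mol
Summing the manipulated equations, ΔH°rxn = (+484.5) + (-483.6) + (-1657.8) = -1656.9 kJ/mol

ΔH°rxn = -1656.9 kJ/mol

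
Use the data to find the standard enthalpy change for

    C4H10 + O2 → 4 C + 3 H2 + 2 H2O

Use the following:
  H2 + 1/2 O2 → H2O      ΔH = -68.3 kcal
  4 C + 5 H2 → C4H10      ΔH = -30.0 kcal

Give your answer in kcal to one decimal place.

ΔH = -106.6 kcal

equation 1 × 2: (2)·(-68.3) = -136.6 kcal
equation 2 reversed: +30.0 kcal
ΔH = (-136.6) + (+30.0) = -106.6 kcal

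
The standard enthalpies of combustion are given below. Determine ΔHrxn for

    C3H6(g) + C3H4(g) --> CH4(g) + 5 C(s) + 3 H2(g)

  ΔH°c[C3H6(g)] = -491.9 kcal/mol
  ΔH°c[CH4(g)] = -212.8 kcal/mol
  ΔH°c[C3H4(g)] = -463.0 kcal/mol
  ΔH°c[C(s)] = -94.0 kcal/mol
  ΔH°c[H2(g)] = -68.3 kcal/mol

ΔHrxn = -67.2 kcal/mol

Using ΔH = Σ nΔHc°(reactants) − Σ nΔHc°(products):
= [1·(-491.9) + 1·(-463.0)] − [1·(-212.8) + 5·(-94.0) + 3·(-68.3)]
= -67.2 kcal/mol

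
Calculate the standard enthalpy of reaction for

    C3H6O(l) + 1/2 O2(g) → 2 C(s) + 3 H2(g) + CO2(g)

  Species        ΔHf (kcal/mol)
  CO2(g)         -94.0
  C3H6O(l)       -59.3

ΔH°rxn = -34.7 kcal/mol

Products: 2·(+0.0) + 3·(+0.0) + 1·(-94.0) = -94.0
Reactants: 1·(-59.3) + 1/2·(+0.0) = -59.3
ΔH°rxn = (-94.0) − (-59.3) = -34.7 kcal/mol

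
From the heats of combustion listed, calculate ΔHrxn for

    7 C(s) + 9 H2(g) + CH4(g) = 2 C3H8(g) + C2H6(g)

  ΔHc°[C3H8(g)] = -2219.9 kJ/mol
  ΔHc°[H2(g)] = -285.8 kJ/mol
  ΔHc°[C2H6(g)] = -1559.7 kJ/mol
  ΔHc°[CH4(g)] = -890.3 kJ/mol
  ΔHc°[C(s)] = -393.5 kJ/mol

ΔHrxn = -217.5 kJ/mol

With combustion enthalpies, reactants minus products:
= [7·(-393.5) + 9·(-285.8) + 1·(-890.3)] − [2·(-2219.9) + 1·(-1559.7)]
= -217.5 kJ/mol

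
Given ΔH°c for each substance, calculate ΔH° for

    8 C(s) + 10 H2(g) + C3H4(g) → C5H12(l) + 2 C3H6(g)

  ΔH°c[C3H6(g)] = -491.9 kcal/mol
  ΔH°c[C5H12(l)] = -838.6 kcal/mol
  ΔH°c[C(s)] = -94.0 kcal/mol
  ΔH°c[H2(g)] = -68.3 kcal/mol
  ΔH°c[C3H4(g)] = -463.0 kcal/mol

ΔH° = -75.6 kcal/mol

Using ΔH = Σ nΔHc°(reactants) − Σ nΔHc°(products):
= [8·(-94.0) + 10·(-68.3) + 1·(-463.0)] − [1·(-838.6) + 2·(-491.9)]
= -75.6 kcal/mol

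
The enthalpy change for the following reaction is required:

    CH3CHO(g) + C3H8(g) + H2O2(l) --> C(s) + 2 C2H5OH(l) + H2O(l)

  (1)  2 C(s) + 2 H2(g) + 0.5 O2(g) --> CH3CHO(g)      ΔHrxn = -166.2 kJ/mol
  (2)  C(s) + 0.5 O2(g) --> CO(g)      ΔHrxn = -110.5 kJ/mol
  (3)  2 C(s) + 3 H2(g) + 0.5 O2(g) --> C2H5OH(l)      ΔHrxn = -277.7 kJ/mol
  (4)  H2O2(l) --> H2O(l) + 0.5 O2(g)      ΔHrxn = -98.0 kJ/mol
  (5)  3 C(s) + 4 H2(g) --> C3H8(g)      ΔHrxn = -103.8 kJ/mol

ΔHrxn = -383.4 kJ/mol

(1) reversed (CH3CHO(g) must end up as a reactant): +166.2 kJ/mol
(2): not needed (CO(g) appears nowhere else).
(3) × 2 (×2 to match 2 C2H5OH(l) in the target): (2)·(-277.7) = -555.4 kJ/mol
(4) as written (H2O2(l) already on the reactant side): -98.0 kJ/mol
(5) reversed (C3H8(g) must end up as a reactant): +103.8 kJ/mol
By Hess's law, ΔHrxn = (-1)·(-166.2) + (2)·(-277.7) + (1)·(-98.0) + (-1)·(-103.8) = -383.4 kJ/mol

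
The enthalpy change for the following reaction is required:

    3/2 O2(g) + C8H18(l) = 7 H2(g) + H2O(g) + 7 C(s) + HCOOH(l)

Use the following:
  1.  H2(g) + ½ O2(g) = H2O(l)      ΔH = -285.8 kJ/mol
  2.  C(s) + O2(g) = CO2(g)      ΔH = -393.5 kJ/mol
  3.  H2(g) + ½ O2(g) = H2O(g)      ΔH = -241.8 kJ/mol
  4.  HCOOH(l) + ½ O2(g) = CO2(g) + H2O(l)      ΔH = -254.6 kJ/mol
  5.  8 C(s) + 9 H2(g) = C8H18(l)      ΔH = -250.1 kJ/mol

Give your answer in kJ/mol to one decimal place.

ΔH = -416.4 kJ/mol

eq. 1 as written: -285.8 kJ/mol
eq. 2 as written: -393.5 kJ/mol
eq. 3 as written: -241.8 kJ/mol
eq. 4 reversed: +254.6 kJ/mol
eq. 5 reversed: +250.1 kJ/mol
By Hess's law, ΔH = (1)·(-285.8) + (1)·(-393.5) + (1)·(-241.8) + (-1)·(-254.6) + (-1)·(-250.1) = -416.4 kJ/mol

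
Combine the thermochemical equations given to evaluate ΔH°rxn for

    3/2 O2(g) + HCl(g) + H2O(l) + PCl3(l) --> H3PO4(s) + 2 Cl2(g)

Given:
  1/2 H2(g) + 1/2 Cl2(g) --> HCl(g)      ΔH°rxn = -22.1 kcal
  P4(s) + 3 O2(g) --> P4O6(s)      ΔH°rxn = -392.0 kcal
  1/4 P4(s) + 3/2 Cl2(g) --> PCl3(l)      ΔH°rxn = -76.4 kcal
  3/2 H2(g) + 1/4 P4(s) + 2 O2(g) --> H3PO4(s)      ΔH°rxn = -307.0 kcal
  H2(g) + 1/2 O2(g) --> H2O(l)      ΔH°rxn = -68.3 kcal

equation 1 reversed: +22.1 kcal
equation 2: not needed.
equation 3 reversed: +76.4 kcal
equation 4 as written: -307.0 kcal
equation 5 reversed: +68.3 kcal
ΔH°rxn = (+22.1) + (+76.4) + (-307.0) + (+68.3) = -140.2 kcal

ΔH°rxn = -140.2 kcal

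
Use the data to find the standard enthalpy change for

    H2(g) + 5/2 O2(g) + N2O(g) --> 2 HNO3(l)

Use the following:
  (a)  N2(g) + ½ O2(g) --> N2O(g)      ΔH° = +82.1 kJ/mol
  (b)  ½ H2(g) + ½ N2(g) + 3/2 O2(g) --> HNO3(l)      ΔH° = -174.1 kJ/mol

ΔH° = -430.3 kJ/mol

(a) reversed: -82.1 kJ/mol
(b) × 2: (2)·(-174.1) = -348.2 kJ/mol
Summing the manipulated equations, ΔH° = (-1)·(+82.1) + (2)·(-174.1) = -430.3 kJ/mol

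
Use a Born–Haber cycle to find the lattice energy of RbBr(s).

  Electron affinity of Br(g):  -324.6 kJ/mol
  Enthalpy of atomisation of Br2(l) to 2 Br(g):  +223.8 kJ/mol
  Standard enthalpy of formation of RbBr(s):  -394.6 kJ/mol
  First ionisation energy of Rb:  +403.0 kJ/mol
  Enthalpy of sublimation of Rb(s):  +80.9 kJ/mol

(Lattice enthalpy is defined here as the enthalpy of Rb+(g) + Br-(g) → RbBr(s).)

U = -665.8 kJ/mol

ΔHf° = 1·ΔHsub + 1·(ΣIE) + 1/2·D(Br2) + 1·EA + U
-394.6 = 1·(+80.9) + 1·(+403.0) + 1/2·(+223.8) + 1·(-324.6) + U
U = -394.6 − (+271.2) = -665.8 kJ/mol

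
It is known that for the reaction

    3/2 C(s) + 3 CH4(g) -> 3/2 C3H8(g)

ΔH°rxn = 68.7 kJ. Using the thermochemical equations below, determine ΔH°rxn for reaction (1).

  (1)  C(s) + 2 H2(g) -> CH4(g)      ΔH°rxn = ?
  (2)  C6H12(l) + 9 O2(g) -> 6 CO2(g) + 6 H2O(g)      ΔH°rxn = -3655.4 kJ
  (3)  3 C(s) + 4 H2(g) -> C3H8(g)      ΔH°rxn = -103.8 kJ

(1) reversed and × 3: contributes −3·x
(2): not needed.
(3) × 3/2: (3/2)·(-103.8) = -155.7 kJ
+68.7 = (-155.7) − 3·x
x = (+68.7 − (-155.7)) / (-3) = -74.8 kJ

ΔH°rxn = -74.8 kJ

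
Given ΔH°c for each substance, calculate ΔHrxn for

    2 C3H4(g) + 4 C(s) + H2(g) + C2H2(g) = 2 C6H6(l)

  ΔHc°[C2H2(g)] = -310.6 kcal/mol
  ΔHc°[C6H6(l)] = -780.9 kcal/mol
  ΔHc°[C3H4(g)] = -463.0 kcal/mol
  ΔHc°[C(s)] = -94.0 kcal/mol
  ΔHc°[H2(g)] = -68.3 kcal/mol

With combustion enthalpies, reactants minus products:
= [2·(-463.0) + 4·(-94.0) + 1·(-68.3) + 1·(-310.6)] − [2·(-780.9)]
= -119.1 kcal/mol

ΔHrxn = -119.1 kcal/mol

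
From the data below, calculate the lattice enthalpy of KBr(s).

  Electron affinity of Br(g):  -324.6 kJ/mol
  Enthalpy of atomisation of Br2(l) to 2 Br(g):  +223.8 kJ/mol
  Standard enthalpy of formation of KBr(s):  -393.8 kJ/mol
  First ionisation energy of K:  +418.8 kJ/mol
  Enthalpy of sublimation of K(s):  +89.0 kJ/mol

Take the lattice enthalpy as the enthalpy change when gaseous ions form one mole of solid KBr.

ΔHf° = 1·ΔHsub + 1·(ΣIE) + 1/2·D(Br2) + 1·EA + U
-393.8 = 1·(+89.0) + 1·(+418.8) + 1/2·(+223.8) + 1·(-324.6) + U
U = -393.8 − (+295.1) = -688.9 kJ/mol

U = -688.9 kJ/mol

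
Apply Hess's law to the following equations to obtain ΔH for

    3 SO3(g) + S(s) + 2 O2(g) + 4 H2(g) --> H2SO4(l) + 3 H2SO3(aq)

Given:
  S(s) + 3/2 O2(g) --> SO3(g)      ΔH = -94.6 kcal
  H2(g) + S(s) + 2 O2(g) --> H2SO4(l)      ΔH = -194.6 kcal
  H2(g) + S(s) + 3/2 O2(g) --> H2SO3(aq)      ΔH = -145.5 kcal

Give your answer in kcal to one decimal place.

ΔH = -347.3 kcal

equation 1 reversed and × 3 (reverse to put SO3(g) on the reactant side; scale by 3 for the 3 SO3(g)): (-3)·(-94.6) = +283.8 kcal
equation 2 as written (H2SO4(l) already on the product side): -194.6 kcal
equation 3 × 3 (×3 to match 3 H2SO3(aq) in the target): (3)·(-145.5) = -436.5 kcal
ΔH = (+283.8) + (-194.6) + (-436.5) = -347.3 kcal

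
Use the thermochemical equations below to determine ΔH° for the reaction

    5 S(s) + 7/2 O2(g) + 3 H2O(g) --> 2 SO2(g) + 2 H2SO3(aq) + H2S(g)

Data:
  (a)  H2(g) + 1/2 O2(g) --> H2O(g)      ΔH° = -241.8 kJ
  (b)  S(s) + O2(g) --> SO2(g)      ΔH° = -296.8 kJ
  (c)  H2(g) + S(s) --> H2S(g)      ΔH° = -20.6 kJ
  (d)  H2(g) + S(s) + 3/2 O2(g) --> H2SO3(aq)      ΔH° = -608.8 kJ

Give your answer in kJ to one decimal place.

ΔH° = -1106.4 kJ

(a) reversed and × 3: (-3)·(-241.8) = +725.4 kJ
(b) × 2: (2)·(-296.8) = -593.6 kJ
(c) as written: -20.6 kJ
(d) × 2: (2)·(-608.8) = -1217.6 kJ
ΔH° = (+725.4) + (-593.6) + (-20.6) + (-1217.6) = -1106.4 kJ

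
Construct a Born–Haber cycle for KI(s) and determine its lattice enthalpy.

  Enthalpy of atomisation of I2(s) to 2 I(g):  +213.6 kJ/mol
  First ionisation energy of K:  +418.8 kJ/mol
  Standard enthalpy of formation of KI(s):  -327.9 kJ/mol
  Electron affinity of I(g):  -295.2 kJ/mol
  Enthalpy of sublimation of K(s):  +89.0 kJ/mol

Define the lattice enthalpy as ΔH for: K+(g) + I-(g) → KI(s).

ΔHf° = 1·ΔHsub + 1·(ΣIE) + 1/2·D(I2) + 1·EA + U
-327.9 = 1·(+89.0) + 1·(+418.8) + 1/2·(+213.6) + 1·(-295.2) + U
U = -327.9 − (+319.4) = -647.3 kJ/mol

U = -647.3 kJ/mol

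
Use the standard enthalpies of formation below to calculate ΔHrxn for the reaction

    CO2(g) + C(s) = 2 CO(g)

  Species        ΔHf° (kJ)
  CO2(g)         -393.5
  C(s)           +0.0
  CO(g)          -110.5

ΔHrxn = 172.5 kJ

Products: 2·(-110.5) = -221.0
Reactants: 1·(-393.5) + 1·(+0.0) = -393.5
ΔHrxn = (-221.0) − (-393.5) = 172.5 kJ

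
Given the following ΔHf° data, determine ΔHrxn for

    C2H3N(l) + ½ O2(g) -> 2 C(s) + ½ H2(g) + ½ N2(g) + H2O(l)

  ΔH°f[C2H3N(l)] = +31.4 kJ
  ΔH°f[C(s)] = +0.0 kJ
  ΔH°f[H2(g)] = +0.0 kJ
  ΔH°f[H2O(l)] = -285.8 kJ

ΔH°rxn = Σ nΔHf°(products) − Σ nΔHf°(reactants).
Products: 2·(+0.0) + 1/2·(+0.0) + 1/2·(+0.0) + 1·(-285.8) = -285.8
Reactants: 1·(+31.4) + 1/2·(+0.0) = +31.4
ΔHrxn = (-285.8) − (+31.4) = -317.2 kJ

ΔHrxn = -317.2 kJ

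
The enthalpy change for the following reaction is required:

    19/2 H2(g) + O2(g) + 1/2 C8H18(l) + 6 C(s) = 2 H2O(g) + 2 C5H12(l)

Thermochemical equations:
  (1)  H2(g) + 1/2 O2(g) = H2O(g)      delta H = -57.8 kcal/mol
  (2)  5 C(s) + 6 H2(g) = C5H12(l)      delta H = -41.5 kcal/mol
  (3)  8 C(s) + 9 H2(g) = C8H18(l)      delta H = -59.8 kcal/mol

delta H = -168.7 kcal/mol

(1) × 2: (2)·(-57.8) = -115.6 kcal/mol
(2) × 2: (2)·(-41.5) = -83.0 kcal/mol
(3) reversed and × 1/2: (-1/2)·(-59.8) = +29.9 kcal/mol
delta H = (2)·(-57.8) + (2)·(-41.5) + (-1/2)·(-59.8) = -168.7 kcal/mol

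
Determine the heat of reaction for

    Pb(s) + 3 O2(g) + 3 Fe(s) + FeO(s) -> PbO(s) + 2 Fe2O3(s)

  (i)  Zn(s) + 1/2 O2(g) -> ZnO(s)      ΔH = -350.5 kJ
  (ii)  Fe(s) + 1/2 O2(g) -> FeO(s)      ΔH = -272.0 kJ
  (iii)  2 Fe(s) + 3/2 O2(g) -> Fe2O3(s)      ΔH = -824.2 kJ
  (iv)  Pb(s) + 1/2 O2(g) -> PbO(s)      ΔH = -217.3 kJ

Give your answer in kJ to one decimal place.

ΔH = -1593.7 kJ

(i): not needed.
(ii) reversed: +272.0 kJ
(iii) × 2: (2)·(-824.2) = -1648.4 kJ
(iv) as written: -217.3 kJ
Combining the equations, ΔH = (+272.0) + (-1648.4) + (-217.3) = -1593.7 kJ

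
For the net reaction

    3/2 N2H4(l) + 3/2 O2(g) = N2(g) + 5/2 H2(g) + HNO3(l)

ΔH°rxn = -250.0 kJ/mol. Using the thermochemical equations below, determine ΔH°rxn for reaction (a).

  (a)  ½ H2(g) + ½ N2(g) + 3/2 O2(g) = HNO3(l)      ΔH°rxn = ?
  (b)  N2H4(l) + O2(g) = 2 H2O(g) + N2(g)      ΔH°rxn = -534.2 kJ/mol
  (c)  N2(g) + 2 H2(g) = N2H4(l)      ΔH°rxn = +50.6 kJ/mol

(a) as written: contributes x
(b): not needed.
(c) reversed and × 3/2: (-3/2)·(+50.6) = -75.9 kJ/mol
-250.0 = (-75.9) + x
x = (-250.0 − (-75.9)) / (1) = -174.1 kJ/mol

ΔH°rxn = -174.1 kJ/mol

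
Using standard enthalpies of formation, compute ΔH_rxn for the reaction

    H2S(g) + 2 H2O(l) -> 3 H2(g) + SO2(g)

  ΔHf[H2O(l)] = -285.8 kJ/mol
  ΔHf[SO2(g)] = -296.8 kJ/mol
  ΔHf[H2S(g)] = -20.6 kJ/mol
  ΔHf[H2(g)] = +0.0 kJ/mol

ΔH_rxn = 295.4 kJ/mol

Products: 3·(+0.0) + 1·(-296.8) = -296.8
Reactants: 1·(-20.6) + 2·(-285.8) = -592.2
ΔH_rxn = (-296.8) − (-592.2) = 295.4 kJ/mol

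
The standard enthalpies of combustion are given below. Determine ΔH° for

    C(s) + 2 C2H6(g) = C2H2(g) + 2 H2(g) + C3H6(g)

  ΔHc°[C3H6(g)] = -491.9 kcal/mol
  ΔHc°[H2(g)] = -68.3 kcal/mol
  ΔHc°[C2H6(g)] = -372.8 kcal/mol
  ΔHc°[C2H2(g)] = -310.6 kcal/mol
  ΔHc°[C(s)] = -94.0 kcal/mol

Using ΔH = Σ nΔHc°(reactants) − Σ nΔHc°(products):
= [1·(-94.0) + 2·(-372.8)] − [1·(-310.6) + 2·(-68.3) + 1·(-491.9)]
= 99.5 kcal/mol

ΔH° = 99.5 kcal/mol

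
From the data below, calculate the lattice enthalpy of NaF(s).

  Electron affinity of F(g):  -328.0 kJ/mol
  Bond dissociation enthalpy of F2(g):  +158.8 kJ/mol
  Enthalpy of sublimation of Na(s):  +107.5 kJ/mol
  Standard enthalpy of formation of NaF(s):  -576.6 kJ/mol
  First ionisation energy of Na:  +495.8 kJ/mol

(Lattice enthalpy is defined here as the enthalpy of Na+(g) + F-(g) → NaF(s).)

ΔHf° = 1·ΔHsub + 1·(ΣIE) + 1/2·D(F2) + 1·EA + U
-576.6 = 1·(+107.5) + 1·(+495.8) + 1/2·(+158.8) + 1·(-328.0) + U
U = -576.6 − (+354.7) = -931.3 kJ/mol

U = -931.3 kJ/mol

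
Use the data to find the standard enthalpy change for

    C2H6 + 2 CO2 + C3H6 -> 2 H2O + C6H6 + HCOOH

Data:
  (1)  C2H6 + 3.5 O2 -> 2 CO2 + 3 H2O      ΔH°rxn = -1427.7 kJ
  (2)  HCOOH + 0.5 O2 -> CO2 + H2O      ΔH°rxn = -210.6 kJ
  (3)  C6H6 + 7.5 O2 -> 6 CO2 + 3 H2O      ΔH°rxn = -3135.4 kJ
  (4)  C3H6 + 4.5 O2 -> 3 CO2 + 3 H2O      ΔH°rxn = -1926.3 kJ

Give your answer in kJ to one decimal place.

ΔH°rxn = -8.0 kJ

(1) as written: -1427.7 kJ
(2) reversed: +210.6 kJ
(3) reversed: +3135.4 kJ
(4) as written: -1926.3 kJ
ΔH°rxn = (-1427.7) + (+210.6) + (+3135.4) + (-1926.3) = -8.0 kJ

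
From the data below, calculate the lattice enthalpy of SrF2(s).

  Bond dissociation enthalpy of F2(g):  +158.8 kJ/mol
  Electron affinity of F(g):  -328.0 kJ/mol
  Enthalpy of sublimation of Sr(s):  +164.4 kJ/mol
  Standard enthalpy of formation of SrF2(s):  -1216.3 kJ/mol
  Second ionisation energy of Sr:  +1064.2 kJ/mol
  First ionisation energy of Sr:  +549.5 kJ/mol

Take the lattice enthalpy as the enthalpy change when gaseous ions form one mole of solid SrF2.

U = -2497.2 kJ/mol

ΔHf° = 1·ΔHsub + 1·(ΣIE) + 1·D(F2) + 2·EA + U
-1216.3 = 1·(+164.4) + 1·(+1613.7) + 1·(+158.8) + 2·(-328.0) + U
U = -1216.3 − (+1280.9) = -2497.2 kJ/mol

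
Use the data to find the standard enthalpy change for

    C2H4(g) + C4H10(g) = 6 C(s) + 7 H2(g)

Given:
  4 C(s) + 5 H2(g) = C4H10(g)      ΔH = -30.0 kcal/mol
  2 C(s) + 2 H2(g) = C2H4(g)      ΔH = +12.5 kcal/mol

ΔH = 17.5 kcal/mol

equation 1 reversed (reverse to put C4H10(g) on the reactant side): +30.0 kcal/mol
equation 2 reversed (reverse to put C2H4(g) on the reactant side): -12.5 kcal/mol
Summing the manipulated equations, ΔH = (+30.0) + (-12.5) = 17.5 kcal/mol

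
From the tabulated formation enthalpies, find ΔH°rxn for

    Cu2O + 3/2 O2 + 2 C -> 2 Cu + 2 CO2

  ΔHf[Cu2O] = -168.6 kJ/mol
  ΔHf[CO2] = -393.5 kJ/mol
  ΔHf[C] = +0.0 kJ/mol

Products: 2·(+0.0) + 2·(-393.5) = -787.0
Reactants: 1·(-168.6) + 3/2·(+0.0) + 2·(+0.0) = -168.6
ΔH°rxn = (-787.0) − (-168.6) = -618.4 kJ/mol

ΔH°rxn = -618.4 kJ/mol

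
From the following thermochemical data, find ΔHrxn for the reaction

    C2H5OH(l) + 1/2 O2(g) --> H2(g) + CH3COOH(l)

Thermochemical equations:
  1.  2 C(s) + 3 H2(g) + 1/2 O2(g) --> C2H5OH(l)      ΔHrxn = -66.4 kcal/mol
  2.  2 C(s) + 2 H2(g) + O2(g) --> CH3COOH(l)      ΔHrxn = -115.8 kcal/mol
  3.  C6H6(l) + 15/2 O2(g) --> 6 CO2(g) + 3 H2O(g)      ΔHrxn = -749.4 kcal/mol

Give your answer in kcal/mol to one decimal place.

eq. 1 reversed: +66.4 kcal/mol
eq. 2 as written: -115.8 kcal/mol
eq. 3: not needed.
Summing the manipulated equations, ΔHrxn = (+66.4) + (-115.8) = -49.4 kcal/mol

ΔHrxn = -49.4 kcal/mol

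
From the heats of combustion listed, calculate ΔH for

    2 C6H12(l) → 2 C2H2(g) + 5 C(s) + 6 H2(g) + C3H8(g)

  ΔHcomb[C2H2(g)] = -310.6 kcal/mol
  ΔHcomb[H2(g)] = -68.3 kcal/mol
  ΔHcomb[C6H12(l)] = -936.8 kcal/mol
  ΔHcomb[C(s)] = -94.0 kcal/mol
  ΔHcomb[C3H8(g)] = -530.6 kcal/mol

Using ΔH = Σ nΔHc°(reactants) − Σ nΔHc°(products):
= [2·(-936.8)] − [2·(-310.6) + 5·(-94.0) + 6·(-68.3) + 1·(-530.6)]
= 158.0 kcal/mol

ΔH = 158.0 kcal/mol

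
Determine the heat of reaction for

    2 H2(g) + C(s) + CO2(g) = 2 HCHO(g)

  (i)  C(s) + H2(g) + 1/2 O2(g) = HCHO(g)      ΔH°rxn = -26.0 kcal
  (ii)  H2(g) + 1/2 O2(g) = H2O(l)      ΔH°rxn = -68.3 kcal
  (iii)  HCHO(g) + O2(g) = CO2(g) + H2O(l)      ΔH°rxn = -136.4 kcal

(i) as written: -26.0 kcal
(ii) as written: -68.3 kcal
(iii) reversed: +136.4 kcal
By Hess's law, ΔH°rxn = (1)·(-26.0) + (1)·(-68.3) + (-1)·(-136.4) = 42.1 kcal

ΔH°rxn = 42.1 kcal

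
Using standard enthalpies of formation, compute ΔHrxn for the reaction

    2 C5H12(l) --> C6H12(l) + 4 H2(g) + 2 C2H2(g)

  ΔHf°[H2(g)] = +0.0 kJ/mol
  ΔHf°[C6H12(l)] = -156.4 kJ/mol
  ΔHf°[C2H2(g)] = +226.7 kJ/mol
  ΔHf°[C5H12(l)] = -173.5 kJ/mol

Products: 1·(-156.4) + 4·(+0.0) + 2·(+226.7) = +297.0
Reactants: 2·(-173.5) = -347.0
ΔHrxn = (+297.0) − (-347.0) = 644.0 kJ/mol

ΔHrxn = 644.0 kJ/mol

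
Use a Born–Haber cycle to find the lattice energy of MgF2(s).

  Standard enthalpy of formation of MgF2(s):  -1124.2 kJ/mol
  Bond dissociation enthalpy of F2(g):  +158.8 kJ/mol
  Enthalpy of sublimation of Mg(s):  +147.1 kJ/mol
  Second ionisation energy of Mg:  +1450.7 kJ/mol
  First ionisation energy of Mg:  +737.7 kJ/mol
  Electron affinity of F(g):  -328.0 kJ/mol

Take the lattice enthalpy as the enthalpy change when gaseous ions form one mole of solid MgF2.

U = -2962.5 kJ/mol

ΔHf° = 1·ΔHsub + 1·(ΣIE) + 1·D(F2) + 2·EA + U
-1124.2 = 1·(+147.1) + 1·(+2188.4) + 1·(+158.8) + 2·(-328.0) + U
U = -1124.2 − (+1838.3) = -2962.5 kJ/mol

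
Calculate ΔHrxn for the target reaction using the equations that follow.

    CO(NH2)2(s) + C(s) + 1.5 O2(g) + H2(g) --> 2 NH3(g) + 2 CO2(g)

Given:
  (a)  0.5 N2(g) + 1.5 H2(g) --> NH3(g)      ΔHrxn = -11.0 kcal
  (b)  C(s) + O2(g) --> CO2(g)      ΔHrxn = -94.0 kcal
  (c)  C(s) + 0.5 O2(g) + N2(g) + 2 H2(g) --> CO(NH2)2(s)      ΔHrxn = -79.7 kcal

ΔHrxn = -130.3 kcal

(a) × 2: (2)·(-11.0) = -22.0 kcal
(b) × 2: (2)·(-94.0) = -188.0 kcal
(c) reversed: +79.7 kcal
By Hess's law, ΔHrxn = (-22.0) + (-188.0) + (+79.7) = -130.3 kcal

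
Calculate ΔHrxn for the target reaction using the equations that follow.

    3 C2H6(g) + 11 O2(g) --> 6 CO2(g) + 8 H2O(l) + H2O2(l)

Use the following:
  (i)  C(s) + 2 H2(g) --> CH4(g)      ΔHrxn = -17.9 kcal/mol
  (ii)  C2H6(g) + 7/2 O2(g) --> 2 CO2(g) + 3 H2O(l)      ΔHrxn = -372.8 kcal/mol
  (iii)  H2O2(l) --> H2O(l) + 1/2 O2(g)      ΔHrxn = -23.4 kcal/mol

(i): not needed (C(s) appears nowhere else).
(ii) × 3 (×3 to match 3 C2H6(g) in the target): (3)·(-372.8) = -1118.4 kcal/mol
(iii) reversed (H2O2(l) must end up as a product): +23.4 kcal/mol
By Hess's law, ΔHrxn = (-1118.4) + (+23.4) = -1095.0 kcal/mol

ΔHrxn = -1095.0 kcal/mol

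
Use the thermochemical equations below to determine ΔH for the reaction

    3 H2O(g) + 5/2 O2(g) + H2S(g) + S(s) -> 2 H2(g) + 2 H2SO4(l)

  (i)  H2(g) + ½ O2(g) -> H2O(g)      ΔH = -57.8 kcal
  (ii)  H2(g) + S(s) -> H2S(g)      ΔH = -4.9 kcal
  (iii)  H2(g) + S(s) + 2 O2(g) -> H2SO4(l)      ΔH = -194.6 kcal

(i) reversed and × 3 (reverse to put H2O(g) on the reactant side; ×3 to match 3 H2O(g) in the target): (-3)·(-57.8) = +173.4 kcal
(ii) reversed (H2S(g) must end up as a reactant): +4.9 kcal
(iii) × 2 (scale by 2 for the 2 H2SO4(l)): (2)·(-194.6) = -389.2 kcal
ΔH = (+173.4) + (+4.9) + (-389.2) = -210.9 kcal

ΔH = -210.9 kcal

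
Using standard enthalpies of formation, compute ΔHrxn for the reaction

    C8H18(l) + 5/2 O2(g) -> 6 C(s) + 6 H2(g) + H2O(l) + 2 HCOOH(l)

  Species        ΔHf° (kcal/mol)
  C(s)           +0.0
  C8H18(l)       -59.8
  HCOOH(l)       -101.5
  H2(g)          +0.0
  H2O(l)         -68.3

ΔH°rxn = Σ nΔHf°(products) − Σ nΔHf°(reactants).
Products: 6·(+0.0) + 6·(+0.0) + 1·(-68.3) + 2·(-101.5) = -271.3
Reactants: 1·(-59.8) + 5/2·(+0.0) = -59.8
ΔHrxn = (-271.3) − (-59.8) = -211.5 kcal/mol

ΔHrxn = -211.5 kcal/mol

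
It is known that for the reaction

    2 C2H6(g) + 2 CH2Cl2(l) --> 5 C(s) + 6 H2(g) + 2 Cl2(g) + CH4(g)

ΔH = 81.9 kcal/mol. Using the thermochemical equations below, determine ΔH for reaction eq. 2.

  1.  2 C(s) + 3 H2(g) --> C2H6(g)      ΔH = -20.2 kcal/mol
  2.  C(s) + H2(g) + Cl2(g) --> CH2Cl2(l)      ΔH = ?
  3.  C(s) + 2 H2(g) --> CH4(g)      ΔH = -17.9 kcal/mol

eq. 1 reversed and × 2 (C2H6(g) must end up as a reactant; ×2 to match 2 C2H6(g) in the target): (-2)·(-20.2) = +40.4 kcal/mol
eq. 2 reversed and × 2 (CH2Cl2(l) must end up as a reactant; ×2 to match 2 CH2Cl2(l) in the target): contributes −2·x
eq. 3 as written (CH4(g) already on the product side): -17.9 kcal/mol
+81.9 = (+40.4) + (-17.9) − 2·x
x = (+81.9 − (+22.5)) / (-2) = -29.7 kcal/mol

ΔH = -29.7 kcal/mol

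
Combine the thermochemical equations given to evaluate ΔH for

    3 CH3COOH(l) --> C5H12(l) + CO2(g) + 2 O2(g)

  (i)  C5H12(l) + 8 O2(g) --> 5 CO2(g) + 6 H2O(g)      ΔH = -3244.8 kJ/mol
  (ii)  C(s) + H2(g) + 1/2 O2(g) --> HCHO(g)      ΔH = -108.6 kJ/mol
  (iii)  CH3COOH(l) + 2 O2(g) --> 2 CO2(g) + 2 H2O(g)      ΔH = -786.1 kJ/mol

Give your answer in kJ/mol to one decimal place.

ΔH = 886.5 kJ/mol

(i) reversed: +3244.8 kJ/mol
(ii): not needed.
(iii) × 3: (3)·(-786.1) = -2358.3 kJ/mol
Since enthalpy is a state function, ΔH = (+3244.8) + (-2358.3) = 886.5 kJ/mol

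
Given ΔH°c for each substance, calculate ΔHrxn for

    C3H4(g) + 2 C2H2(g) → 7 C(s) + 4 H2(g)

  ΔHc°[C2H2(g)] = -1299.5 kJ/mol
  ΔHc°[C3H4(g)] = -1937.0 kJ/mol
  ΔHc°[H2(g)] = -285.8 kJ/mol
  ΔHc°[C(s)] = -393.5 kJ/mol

Using ΔH = Σ nΔHc°(reactants) − Σ nΔHc°(products):
= [1·(-1937.0) + 2·(-1299.5)] − [7·(-393.5) + 4·(-285.8)]
= -638.3 kJ/mol

ΔHrxn = -638.3 kJ/mol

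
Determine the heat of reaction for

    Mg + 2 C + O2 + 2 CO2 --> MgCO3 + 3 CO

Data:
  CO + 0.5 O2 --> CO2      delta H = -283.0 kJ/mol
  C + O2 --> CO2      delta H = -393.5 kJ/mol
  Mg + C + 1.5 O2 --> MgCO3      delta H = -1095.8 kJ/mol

delta H = -640.3 kJ/mol

equation 1 reversed and × 3: (-3)·(-283.0) = +849.0 kJ/mol
equation 2 as written: -393.5 kJ/mol
equation 3 as written: -1095.8 kJ/mol
delta H = (+849.0) + (-393.5) + (-1095.8) = -640.3 kJ/mol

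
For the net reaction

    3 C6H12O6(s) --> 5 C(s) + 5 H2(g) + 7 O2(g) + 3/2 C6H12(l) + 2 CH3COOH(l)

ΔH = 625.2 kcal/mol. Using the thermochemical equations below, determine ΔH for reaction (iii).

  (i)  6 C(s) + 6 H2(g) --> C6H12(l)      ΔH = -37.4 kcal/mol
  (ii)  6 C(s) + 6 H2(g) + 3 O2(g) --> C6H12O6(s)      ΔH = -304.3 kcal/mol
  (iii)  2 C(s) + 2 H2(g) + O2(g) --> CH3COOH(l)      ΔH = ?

ΔH = -115.8 kcal/mol

(i) × 3/2 (×3/2 to match 3/2 C6H12(l) in the target): (3/2)·(-37.4) = -56.1 kcal/mol
(ii) reversed and × 3 (C6H12O6(s) must end up as a reactant; scale by 3 for the 3 C6H12O6(s)): (-3)·(-304.3) = +912.9 kcal/mol
(iii) × 2 (×2 to match 2 CH3COOH(l) in the target): contributes 2·x
+625.2 = (-56.1) + (+912.9) + 2·x
x = (+625.2 − (+856.8)) / (2) = -115.8 kcal/mol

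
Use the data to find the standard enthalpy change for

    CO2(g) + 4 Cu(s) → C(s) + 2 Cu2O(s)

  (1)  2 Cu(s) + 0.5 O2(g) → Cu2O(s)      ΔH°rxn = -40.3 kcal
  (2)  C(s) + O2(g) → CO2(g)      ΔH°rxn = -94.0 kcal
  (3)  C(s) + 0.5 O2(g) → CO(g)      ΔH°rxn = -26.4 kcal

ΔH°rxn = 13.4 kcal

(1) × 2: (2)·(-40.3) = -80.6 kcal
(2) reversed: +94.0 kcal
(3): not needed.
ΔH°rxn = (2)·(-40.3) + (-1)·(-94.0) = 13.4 kcal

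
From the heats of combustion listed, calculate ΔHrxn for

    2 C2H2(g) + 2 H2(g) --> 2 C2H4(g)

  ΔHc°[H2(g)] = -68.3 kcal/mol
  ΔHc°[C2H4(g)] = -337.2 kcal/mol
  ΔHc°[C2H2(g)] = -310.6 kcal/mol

With combustion enthalpies, reactants minus products:
= [2·(-310.6) + 2·(-68.3)] − [2·(-337.2)]
= -83.4 kcal/mol

ΔHrxn = -83.4 kcal/mol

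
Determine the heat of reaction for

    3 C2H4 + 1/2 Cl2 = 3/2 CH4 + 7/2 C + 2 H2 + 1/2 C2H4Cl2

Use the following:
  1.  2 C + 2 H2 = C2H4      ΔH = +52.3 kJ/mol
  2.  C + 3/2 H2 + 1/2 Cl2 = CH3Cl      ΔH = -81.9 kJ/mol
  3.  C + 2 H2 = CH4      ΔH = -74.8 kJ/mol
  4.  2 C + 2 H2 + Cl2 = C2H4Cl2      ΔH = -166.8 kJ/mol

ΔH = -352.5 kJ/mol

eq. 1 reversed and × 3: (-3)·(+52.3) = -156.9 kJ/mol
eq. 2: not needed.
eq. 3 × 3/2: (3/2)·(-74.8) = -112.2 kJ/mol
eq. 4 × 1/2: (1/2)·(-166.8) = -83.4 kJ/mol
ΔH = (-156.9) + (-112.2) + (-83.4) = -352.5 kJ/mol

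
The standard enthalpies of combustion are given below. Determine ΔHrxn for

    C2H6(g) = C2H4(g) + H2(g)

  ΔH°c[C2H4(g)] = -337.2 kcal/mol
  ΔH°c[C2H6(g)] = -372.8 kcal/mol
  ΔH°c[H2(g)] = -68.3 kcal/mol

Using ΔH = Σ nΔHc°(reactants) − Σ nΔHc°(products):
= [1·(-372.8)] − [1·(-337.2) + 1·(-68.3)]
= 32.7 kcal/mol

ΔHrxn = 32.7 kcal/mol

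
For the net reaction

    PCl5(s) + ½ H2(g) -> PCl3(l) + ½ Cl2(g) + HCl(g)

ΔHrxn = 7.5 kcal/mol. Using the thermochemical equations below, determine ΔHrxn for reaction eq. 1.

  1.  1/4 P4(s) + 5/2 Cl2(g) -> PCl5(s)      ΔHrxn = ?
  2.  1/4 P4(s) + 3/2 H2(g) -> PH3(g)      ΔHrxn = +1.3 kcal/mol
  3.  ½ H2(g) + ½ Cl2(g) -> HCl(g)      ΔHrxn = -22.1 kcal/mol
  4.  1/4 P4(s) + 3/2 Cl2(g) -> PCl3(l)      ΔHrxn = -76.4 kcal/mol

ΔHrxn = -106.0 kcal/mol

eq. 1 reversed (reverse to put PCl5(s) on the reactant side): contributes −x
eq. 2: not needed (PH3(g) appears nowhere else).
eq. 3 as written (HCl(g) already on the product side): -22.1 kcal/mol
eq. 4 as written (PCl3(l) already on the product side): -76.4 kcal/mol
+7.5 = (-22.1) + (-76.4) − x
x = (+7.5 − (-98.5)) / (-1) = -106.0 kcal/mol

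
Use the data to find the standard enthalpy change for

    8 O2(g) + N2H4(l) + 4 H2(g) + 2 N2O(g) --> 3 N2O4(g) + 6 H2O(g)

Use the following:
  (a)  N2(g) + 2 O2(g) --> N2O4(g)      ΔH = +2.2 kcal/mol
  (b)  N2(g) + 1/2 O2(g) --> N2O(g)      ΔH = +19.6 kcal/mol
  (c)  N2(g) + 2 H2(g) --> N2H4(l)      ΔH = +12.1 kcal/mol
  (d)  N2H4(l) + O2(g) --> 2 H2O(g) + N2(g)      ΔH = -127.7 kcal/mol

ΔH = -391.5 kcal/mol

(a) × 3 (scale by 3 for the 3 N2O4(g)): (3)·(+2.2) = +6.6 kcal/mol
(b) reversed and × 2 (N2O(g) must end up as a reactant; ×2 to match 2 N2O(g) in the target): (-2)·(+19.6) = -39.2 kcal/mol
(c) × 2 (scale by 2 for the 4 H2(g)): (2)·(+12.1) = +24.2 kcal/mol
(d) × 3 (scale by 3 for the 6 H2O(g)): (3)·(-127.7) = -383.1 kcal/mol
ΔH = (+6.6) + (-39.2) + (+24.2) + (-383.1) = -391.5 kcal/mol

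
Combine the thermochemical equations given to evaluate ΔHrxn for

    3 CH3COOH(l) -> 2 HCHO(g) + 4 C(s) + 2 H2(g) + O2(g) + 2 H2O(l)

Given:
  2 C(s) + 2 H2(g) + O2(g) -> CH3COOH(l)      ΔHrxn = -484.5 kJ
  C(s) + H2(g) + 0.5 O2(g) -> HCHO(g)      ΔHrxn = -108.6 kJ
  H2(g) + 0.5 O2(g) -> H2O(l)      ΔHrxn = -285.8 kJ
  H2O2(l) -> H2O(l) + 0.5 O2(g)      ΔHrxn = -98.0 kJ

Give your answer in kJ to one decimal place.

equation 1 reversed and × 3 (CH3COOH(l) must end up as a reactant; scale by 3 for the 3 CH3COOH(l)): (-3)·(-484.5) = +1453.5 kJ
equation 2 × 2 (scale by 2 for the 2 HCHO(g)): (2)·(-108.6) = -217.2 kJ
equation 3 × 2: (2)·(-285.8) = -571.6 kJ
equation 4: not needed (H2O2(l) appears nowhere else).
Summing the manipulated equations, ΔHrxn = (+1453.5) + (-217.2) + (-571.6) = 664.7 kJ

ΔHrxn = 664.7 kJ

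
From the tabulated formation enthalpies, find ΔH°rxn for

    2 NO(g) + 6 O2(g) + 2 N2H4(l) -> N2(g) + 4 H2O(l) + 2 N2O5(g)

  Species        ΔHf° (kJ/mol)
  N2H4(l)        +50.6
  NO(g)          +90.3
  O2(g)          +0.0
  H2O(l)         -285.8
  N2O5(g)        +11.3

ΔH°rxn = -1402.4 kJ/mol

Products: 1·(+0.0) + 4·(-285.8) + 2·(+11.3) = -1120.6
Reactants: 2·(+90.3) + 6·(+0.0) + 2·(+50.6) = +281.8
ΔH°rxn = (-1120.6) − (+281.8) = -1402.4 kJ/mol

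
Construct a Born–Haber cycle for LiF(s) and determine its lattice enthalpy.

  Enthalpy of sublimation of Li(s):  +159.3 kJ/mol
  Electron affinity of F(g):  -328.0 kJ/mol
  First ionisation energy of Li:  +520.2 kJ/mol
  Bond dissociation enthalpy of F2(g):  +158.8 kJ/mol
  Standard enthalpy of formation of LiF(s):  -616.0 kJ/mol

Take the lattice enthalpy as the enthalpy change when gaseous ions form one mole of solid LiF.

ΔHf° = 1·ΔHsub + 1·(ΣIE) + 1/2·D(F2) + 1·EA + U
-616.0 = 1·(+159.3) + 1·(+520.2) + 1/2·(+158.8) + 1·(-328.0) + U
U = -616.0 − (+430.9) = -1046.9 kJ/mol

U = -1046.9 kJ/mol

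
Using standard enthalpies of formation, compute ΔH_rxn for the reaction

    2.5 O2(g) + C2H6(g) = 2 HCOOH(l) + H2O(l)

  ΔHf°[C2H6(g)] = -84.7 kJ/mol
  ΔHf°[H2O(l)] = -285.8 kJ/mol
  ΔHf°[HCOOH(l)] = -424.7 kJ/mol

Products: 2·(-424.7) + 1·(-285.8) = -1135.2
Reactants: 5/2·(+0.0) + 1·(-84.7) = -84.7
ΔH_rxn = (-1135.2) − (-84.7) = -1050.5 kJ/mol

ΔH_rxn = -1050.5 kJ/mol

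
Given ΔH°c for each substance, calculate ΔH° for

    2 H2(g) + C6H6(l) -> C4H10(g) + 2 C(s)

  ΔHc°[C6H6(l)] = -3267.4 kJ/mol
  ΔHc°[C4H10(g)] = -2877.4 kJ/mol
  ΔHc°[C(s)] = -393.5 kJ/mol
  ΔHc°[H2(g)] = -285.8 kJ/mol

Using ΔH = Σ nΔHc°(reactants) − Σ nΔHc°(products):
= [2·(-285.8) + 1·(-3267.4)] − [1·(-2877.4) + 2·(-393.5)]
= -174.6 kJ/mol

ΔH° = -174.6 kJ/mol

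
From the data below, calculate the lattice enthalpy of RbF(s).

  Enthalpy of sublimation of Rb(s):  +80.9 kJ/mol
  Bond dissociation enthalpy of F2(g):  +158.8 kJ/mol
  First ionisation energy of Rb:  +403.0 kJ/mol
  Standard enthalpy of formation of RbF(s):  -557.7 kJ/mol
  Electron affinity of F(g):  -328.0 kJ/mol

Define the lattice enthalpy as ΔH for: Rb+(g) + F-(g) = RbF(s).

ΔHf° = 1·ΔHsub + 1·(ΣIE) + 1/2·D(F2) + 1·EA + U
-557.7 = 1·(+80.9) + 1·(+403.0) + 1/2·(+158.8) + 1·(-328.0) + U
U = -557.7 − (+235.3) = -793.0 kJ/mol

U = -793.0 kJ/mol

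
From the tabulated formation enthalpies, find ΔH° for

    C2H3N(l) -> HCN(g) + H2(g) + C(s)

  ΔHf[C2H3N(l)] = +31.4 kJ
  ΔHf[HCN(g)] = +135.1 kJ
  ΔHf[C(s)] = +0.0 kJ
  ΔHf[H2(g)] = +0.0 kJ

Products: 1·(+135.1) + 1·(+0.0) + 1·(+0.0) = +135.1
Reactants: 1·(+31.4) = +31.4
ΔH° = (+135.1) − (+31.4) = 103.7 kJ

ΔH° = 103.7 kJ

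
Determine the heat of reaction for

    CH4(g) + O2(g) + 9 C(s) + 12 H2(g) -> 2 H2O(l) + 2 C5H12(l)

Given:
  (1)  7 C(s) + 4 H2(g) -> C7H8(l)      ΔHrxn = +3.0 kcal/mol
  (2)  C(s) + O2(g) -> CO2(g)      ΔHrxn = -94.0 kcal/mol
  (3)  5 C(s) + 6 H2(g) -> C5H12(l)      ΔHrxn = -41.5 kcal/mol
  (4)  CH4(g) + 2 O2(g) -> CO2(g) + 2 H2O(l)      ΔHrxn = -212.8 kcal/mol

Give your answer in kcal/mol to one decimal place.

(1): not needed.
(2) reversed: +94.0 kcal/mol
(3) × 2: (2)·(-41.5) = -83.0 kcal/mol
(4) as written: -212.8 kcal/mol
ΔHrxn = (-1)·(-94.0) + (2)·(-41.5) + (1)·(-212.8) = -201.8 kcal/mol

ΔHrxn = -201.8 kcal/mol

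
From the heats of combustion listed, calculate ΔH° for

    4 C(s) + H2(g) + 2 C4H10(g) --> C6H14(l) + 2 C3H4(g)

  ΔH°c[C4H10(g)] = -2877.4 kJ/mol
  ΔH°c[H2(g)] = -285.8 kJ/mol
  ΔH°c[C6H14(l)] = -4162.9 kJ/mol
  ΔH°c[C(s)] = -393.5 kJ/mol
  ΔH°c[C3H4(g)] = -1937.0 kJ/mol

Using ΔH = Σ nΔHc°(reactants) − Σ nΔHc°(products):
= [4·(-393.5) + 1·(-285.8) + 2·(-2877.4)] − [1·(-4162.9) + 2·(-1937.0)]
= 422.3 kJ/mol

ΔH° = 422.3 kJ/mol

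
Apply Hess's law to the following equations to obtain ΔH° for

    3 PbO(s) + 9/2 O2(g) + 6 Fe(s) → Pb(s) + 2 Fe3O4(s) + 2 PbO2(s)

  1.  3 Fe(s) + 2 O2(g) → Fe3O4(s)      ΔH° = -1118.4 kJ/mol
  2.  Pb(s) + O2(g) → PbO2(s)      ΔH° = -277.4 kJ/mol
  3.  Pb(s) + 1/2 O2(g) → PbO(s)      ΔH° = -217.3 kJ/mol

ΔH° = -2139.7 kJ/mol

eq. 1 × 2: (2)·(-1118.4) = -2236.8 kJ/mol
eq. 2 × 2: (2)·(-277.4) = -554.8 kJ/mol
eq. 3 reversed and × 3: (-3)·(-217.3) = +651.9 kJ/mol
Since enthalpy is a state function, ΔH° = (2)·(-1118.4) + (2)·(-277.4) + (-3)·(-217.3) = -2139.7 kJ/mol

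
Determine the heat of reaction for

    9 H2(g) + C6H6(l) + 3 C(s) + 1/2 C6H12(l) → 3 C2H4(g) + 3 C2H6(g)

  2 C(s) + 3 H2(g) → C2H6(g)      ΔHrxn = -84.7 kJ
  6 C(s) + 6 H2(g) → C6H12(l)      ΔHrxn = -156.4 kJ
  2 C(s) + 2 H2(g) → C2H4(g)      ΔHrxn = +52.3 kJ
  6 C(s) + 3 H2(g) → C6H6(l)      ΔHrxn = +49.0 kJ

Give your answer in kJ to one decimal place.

equation 1 × 3 (scale by 3 for the 3 C2H6(g)): (3)·(-84.7) = -254.1 kJ
equation 2 reversed and × 1/2 (reverse to put C6H12(l) on the reactant side; scale by 1/2 for the 1/2 C6H12(l)): (-1/2)·(-156.4) = +78.2 kJ
equation 3 × 3 (×3 to match 3 C2H4(g) in the target): (3)·(+52.3) = +156.9 kJ
equation 4 reversed (C6H6(l) must end up as a reactant): -49.0 kJ
ΔHrxn = (3)·(-84.7) + (-1/2)·(-156.4) + (3)·(+52.3) + (-1)·(+49.0) = -68.0 kJ

ΔHrxn = -68.0 kJ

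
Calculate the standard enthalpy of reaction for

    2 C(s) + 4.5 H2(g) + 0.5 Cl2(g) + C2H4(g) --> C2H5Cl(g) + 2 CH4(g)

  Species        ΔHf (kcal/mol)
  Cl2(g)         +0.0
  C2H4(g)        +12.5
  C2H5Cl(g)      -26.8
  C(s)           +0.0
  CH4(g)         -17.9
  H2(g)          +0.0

Products: 1·(-26.8) + 2·(-17.9) = -62.6
Reactants: 2·(+0.0) + 9/2·(+0.0) + 1/2·(+0.0) + 1·(+12.5) = +12.5
ΔH_rxn = (-62.6) − (+12.5) = -75.1 kcal/mol

ΔH_rxn = -75.1 kcal/mol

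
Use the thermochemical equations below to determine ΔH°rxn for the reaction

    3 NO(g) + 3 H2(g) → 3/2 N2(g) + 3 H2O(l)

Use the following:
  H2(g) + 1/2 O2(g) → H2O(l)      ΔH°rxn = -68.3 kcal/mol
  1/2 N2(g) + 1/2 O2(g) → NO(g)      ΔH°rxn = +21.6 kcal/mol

ΔH°rxn = -269.7 kcal/mol

equation 1 × 3: (3)·(-68.3) = -204.9 kcal/mol
equation 2 reversed and × 3: (-3)·(+21.6) = -64.8 kcal/mol
ΔH°rxn = (3)·(-68.3) + (-3)·(+21.6) = -269.7 kcal/mol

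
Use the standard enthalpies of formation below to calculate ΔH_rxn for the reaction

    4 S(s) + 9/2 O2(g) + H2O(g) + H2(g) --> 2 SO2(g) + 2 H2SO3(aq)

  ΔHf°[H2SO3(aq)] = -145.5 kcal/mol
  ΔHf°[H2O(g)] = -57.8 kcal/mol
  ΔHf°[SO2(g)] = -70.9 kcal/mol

ΔH_rxn = -375.0 kcal/mol

Products: 2·(-70.9) + 2·(-145.5) = -432.8
Reactants: 4·(+0.0) + 9/2·(+0.0) + 1·(-57.8) + 1·(+0.0) = -57.8
ΔH_rxn = (-432.8) − (-57.8) = -375.0 kcal/mol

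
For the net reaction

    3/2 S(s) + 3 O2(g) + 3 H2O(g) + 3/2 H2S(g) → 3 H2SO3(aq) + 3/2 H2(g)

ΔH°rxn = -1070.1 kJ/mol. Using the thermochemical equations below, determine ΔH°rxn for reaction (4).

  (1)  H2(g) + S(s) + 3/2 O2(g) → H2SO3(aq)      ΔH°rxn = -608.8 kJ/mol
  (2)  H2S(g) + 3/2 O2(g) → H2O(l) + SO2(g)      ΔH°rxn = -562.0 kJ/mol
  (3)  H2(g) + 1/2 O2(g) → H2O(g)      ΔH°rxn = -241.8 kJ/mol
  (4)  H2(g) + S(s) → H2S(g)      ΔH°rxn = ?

ΔH°rxn = -20.6 kJ/mol

(1) × 3 (×3 to match 3 H2SO3(aq) in the target): (3)·(-608.8) = -1826.4 kJ/mol
(2): not needed (SO2(g) appears nowhere else).
(3) reversed and × 3 (H2O(g) must end up as a reactant; scale by 3 for the 3 H2O(g)): (-3)·(-241.8) = +725.4 kJ/mol
(4) reversed and × 3/2: contributes −3/2·x
-1070.1 = (-1826.4) + (+725.4) − 3/2·x
x = (-1070.1 − (-1101.0)) / (-3/2) = -20.6 kJ/mol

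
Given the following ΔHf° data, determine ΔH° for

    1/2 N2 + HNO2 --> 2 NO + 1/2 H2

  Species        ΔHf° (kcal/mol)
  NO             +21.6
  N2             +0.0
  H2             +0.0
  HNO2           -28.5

Products: 2·(+21.6) + 1/2·(+0.0) = +43.2
Reactants: 1/2·(+0.0) + 1·(-28.5) = -28.5
ΔH° = (+43.2) − (-28.5) = 71.7 kcal/mol

ΔH° = 71.7 kcal/mol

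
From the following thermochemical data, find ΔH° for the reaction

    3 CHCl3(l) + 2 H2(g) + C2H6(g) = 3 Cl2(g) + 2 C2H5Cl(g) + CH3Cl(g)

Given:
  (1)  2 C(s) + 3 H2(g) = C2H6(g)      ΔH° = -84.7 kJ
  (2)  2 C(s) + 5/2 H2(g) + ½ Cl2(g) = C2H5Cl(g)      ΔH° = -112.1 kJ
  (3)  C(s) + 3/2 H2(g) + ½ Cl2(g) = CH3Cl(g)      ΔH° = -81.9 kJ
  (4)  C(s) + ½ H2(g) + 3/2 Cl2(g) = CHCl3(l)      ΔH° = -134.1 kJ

(1) reversed: +84.7 kJ
(2) × 2: (2)·(-112.1) = -224.2 kJ
(3) as written: -81.9 kJ
(4) reversed and × 3: (-3)·(-134.1) = +402.3 kJ
ΔH° = (-1)·(-84.7) + (2)·(-112.1) + (1)·(-81.9) + (-3)·(-134.1) = 180.9 kJ

ΔH° = 180.9 kJ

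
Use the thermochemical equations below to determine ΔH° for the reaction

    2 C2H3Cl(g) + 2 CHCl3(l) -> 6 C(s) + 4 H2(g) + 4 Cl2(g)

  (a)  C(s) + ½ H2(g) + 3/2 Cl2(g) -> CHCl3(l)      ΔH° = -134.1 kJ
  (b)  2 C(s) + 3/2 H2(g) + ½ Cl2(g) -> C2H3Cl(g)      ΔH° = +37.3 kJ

(a) reversed and × 2 (reverse to put CHCl3(l) on the reactant side; scale by 2 for the 2 CHCl3(l)): (-2)·(-134.1) = +268.2 kJ
(b) reversed and × 2 (reverse to put C2H3Cl(g) on the reactant side; scale by 2 for the 2 C2H3Cl(g)): (-2)·(+37.3) = -74.6 kJ
Since enthalpy is a state function, ΔH° = (-2)·(-134.1) + (-2)·(+37.3) = 193.6 kJ

ΔH° = 193.6 kJ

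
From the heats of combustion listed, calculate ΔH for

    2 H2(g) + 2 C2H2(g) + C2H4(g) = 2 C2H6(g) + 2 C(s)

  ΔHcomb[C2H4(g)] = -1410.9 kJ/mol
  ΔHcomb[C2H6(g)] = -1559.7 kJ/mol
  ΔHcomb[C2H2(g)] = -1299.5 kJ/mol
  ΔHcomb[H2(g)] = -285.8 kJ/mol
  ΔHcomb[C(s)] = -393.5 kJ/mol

With combustion enthalpies, reactants minus products:
= [2·(-285.8) + 2·(-1299.5) + 1·(-1410.9)] − [2·(-1559.7) + 2·(-393.5)]
= -675.1 kJ/mol

ΔH = -675.1 kJ/mol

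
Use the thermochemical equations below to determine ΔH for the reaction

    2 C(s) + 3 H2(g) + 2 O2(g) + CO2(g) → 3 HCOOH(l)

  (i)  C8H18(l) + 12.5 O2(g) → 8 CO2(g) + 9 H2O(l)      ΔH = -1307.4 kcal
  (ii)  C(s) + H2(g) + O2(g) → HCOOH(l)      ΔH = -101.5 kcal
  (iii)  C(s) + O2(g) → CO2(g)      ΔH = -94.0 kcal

ΔH = -210.5 kcal

(i): not needed.
(ii) × 3: (3)·(-101.5) = -304.5 kcal
(iii) reversed: +94.0 kcal
ΔH = (3)·(-101.5) + (-1)·(-94.0) = -210.5 kcal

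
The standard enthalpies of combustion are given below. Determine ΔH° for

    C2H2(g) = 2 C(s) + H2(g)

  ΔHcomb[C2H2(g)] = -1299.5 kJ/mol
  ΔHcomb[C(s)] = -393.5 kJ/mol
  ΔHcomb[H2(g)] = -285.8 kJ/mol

With combustion enthalpies, reactants minus products:
= [1·(-1299.5)] − [2·(-393.5) + 1·(-285.8)]
= -226.7 kJ/mol

ΔH° = -226.7 kJ/mol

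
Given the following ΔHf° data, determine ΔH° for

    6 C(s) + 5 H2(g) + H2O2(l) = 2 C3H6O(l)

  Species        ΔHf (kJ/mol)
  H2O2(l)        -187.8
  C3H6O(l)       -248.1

ΔH° = -308.4 kJ/mol

Products: 2·(-248.1) = -496.2
Reactants: 6·(+0.0) + 5·(+0.0) + 1·(-187.8) = -187.8
ΔH° = (-496.2) − (-187.8) = -308.4 kJ/mol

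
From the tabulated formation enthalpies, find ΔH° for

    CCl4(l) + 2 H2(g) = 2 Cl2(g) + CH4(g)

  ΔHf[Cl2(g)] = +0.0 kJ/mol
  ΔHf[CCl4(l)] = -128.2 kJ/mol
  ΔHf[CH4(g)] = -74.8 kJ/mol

Products: 2·(+0.0) + 1·(-74.8) = -74.8
Reactants: 1·(-128.2) + 2·(+0.0) = -128.2
ΔH° = (-74.8) − (-128.2) = 53.4 kJ/mol

ΔH° = 53.4 kJ/mol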